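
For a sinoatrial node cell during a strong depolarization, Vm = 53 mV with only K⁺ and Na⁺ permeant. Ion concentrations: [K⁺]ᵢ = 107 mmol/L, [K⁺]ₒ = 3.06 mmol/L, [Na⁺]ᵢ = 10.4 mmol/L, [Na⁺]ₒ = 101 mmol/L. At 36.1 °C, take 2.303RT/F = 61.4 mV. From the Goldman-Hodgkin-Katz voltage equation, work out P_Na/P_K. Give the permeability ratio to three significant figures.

31.0

Let α = P_Na/P_K. GHK: Vm = 61.4·log₁₀[(Kₒ + α·Naₒ)/(Kᵢ + α·Naᵢ)].
10^(Vm/61.4) = 10^(53.0/61.4) = 7.2978
So 7.2978·(Kᵢ + α·Naᵢ) = Kₒ + α·Naₒ → α = (7.2978·107.0 − 3.06) / (101.0 − 7.2978·10.4)
α = (780.9 − 3.06) / (101.0 − 75.9) = 777.8/25.1 = 30.98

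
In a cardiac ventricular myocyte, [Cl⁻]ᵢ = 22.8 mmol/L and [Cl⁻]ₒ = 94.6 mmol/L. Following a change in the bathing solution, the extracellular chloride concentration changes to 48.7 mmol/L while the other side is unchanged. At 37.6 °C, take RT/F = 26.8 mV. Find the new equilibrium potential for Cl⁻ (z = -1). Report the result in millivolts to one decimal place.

-20.3 mV

After the shift: [Cl⁻]_out = 48.7, [Cl⁻]_in = 22.8 mmol/L.
E_new = (26.8/-1)·ln(48.7/22.8) = -26.80 · (0.7589) = -20.34 mV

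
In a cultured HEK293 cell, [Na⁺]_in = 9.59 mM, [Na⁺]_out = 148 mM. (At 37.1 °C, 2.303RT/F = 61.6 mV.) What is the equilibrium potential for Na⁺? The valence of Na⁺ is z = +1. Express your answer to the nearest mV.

73 mV

E = (61.6/z) · log₁₀([Na⁺]_out/[Na⁺]_in) with z = +1.
= (61.6/1) · log₁₀(148/9.59) = 61.60 · log₁₀(15.43)
= 61.60 · (1.1884) = 73.21 mV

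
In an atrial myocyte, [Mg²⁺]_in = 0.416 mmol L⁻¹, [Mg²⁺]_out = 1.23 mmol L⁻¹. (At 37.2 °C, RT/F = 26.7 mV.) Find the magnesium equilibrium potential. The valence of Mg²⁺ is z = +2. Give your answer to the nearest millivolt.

14 mV

E = (26.7/z) · ln([Mg²⁺]_out/[Mg²⁺]_in) with z = +2.
= (26.7/2) · ln(1.23/0.416) = 13.35 · ln(2.957)
= 13.35 · (1.0841) = 14.47 mV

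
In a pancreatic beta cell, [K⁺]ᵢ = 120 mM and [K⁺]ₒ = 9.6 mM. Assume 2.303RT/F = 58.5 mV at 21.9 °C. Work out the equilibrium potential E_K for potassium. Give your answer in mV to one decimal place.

-64.2 mV

E = (58.5/z) · log₁₀([K⁺]_out/[K⁺]_in) with z = +1.
= (58.5/1) · log₁₀(9.6/120) = 58.50 · log₁₀(0.08)
= 58.50 · (-1.0969) = -64.17 mV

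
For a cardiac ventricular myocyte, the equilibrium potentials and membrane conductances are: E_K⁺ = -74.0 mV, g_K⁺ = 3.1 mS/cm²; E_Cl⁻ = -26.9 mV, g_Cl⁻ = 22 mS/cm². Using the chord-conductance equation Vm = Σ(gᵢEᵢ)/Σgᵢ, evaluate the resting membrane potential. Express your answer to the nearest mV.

-33 mV

Σ gᵢEᵢ = 3.1·(-74.0) + 22·(-26.9) = -821.20
Σ gᵢ = 3.1 + 22 = 25.1
Vm = -821.20 / 25.1 = -32.72 mV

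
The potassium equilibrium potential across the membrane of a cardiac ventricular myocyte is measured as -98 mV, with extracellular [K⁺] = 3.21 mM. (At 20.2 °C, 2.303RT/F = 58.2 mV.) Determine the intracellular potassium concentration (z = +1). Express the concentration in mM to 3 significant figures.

Nernst: E = (58.2/1) · log₁₀([out]/[in]), so log₁₀([out]/[in]) = -98.0 × 1 / 58.2 = -1.6838.
[out]/[in] = 10^(-1.6838) = 0.02071.
[in] = 3.21 / 0.02071 = 155 mM.

155 mM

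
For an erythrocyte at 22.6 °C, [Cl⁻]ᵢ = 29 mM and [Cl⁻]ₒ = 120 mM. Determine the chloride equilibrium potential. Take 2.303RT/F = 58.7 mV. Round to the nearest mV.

E = (58.7/z) · log₁₀([Cl⁻]_out/[Cl⁻]_in) with z = -1.
For an anion, dividing by z = -1 reverses the sign.
= (58.7/-1) · log₁₀(120/29) = -58.70 · log₁₀(4.138)
= -58.70 · (0.6168) = -36.21 mV

-36 mV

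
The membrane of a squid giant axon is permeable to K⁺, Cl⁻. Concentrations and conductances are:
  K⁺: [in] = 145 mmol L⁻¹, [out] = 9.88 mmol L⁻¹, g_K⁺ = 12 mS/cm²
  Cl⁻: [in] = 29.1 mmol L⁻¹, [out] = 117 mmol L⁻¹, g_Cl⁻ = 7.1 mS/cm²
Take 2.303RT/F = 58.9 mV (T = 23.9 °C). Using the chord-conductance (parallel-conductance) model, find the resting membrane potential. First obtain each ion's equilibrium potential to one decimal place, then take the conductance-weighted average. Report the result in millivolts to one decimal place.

-56.4 mV

E_K⁺ = (58.9/1)·log₁₀(9.88/145) = -68.7 mV
E_Cl⁻ = (58.9/-1)·log₁₀(117/29.1) = -35.6 mV
Vm = (Σ gᵢEᵢ)/(Σ gᵢ) = (12·-68.7 + 7.1·-35.6) / (12 + 7.1)
= -1077.16 / 19.1 = -56.40 mV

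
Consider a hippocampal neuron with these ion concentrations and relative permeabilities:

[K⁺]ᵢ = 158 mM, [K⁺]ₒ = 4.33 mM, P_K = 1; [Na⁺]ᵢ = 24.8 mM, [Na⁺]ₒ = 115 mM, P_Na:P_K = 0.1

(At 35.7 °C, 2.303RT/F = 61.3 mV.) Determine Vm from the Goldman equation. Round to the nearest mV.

Vm = 61.3 · log₁₀[(Σ P·[cation]ₒ + Σ P·[anion]ᵢ) / (Σ P·[cation]ᵢ + Σ P·[anion]ₒ)]
Numerator = 1×4.33 + 0.1×115 = 15.83
Denominator = 1×158 + 0.1×24.8 = 160.5
Vm = 61.3 · log₁₀(0.098642) = 61.3 × (-1.0059) = -61.66 mV

-62 mV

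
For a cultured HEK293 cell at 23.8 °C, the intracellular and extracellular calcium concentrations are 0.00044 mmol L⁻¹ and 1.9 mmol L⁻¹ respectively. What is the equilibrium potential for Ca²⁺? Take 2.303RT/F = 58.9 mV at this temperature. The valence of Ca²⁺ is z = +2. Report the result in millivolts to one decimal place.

107.1 mV

E = (58.9/z) · log₁₀([Ca²⁺]_out/[Ca²⁺]_in) with z = +2.
= (58.9/2) · log₁₀(1.9/0.00044) = 29.45 · log₁₀(4318)
= 29.45 · (3.6353) = 107.06 mV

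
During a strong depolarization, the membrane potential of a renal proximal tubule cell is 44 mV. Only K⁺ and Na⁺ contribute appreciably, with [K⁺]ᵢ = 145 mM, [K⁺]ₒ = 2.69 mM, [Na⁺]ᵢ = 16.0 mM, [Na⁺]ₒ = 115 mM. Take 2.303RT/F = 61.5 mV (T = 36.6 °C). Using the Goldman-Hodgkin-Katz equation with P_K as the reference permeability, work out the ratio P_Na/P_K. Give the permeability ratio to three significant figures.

Let α = P_Na/P_K. GHK: Vm = 61.5·log₁₀[(Kₒ + α·Naₒ)/(Kᵢ + α·Naᵢ)].
10^(Vm/61.5) = 10^(44.0/61.5) = 5.1933
So 5.1933·(Kᵢ + α·Naᵢ) = Kₒ + α·Naₒ → α = (5.1933·145.0 − 2.69) / (115.0 − 5.1933·16.0)
α = (753 − 2.69) / (115.0 − 83.09) = 750.3/31.91 = 23.52

23.5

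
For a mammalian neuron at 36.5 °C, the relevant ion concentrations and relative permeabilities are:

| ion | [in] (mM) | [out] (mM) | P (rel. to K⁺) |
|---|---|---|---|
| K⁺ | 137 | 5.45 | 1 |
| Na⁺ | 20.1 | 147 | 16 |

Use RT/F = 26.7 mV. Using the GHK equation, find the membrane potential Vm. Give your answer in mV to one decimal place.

Vm = 26.7 · ln[(Σ P·[cation]ₒ + Σ P·[anion]ᵢ) / (Σ P·[cation]ᵢ + Σ P·[anion]ₒ)]
Numerator = 1×5.45 + 16×147 = 2357
Denominator = 1×137 + 16×20.1 = 458.6
Vm = 26.7 · ln(5.1405) = 26.7 × (1.6372) = 43.71 mV

43.7 mV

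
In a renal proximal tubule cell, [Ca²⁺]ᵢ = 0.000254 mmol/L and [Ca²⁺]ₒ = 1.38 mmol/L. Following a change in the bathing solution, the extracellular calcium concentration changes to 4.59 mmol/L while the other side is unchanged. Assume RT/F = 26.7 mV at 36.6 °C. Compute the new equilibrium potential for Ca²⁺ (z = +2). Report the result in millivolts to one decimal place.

130.9 mV

After the shift: [Ca²⁺]_out = 4.59, [Ca²⁺]_in = 0.000254 mmol/L.
E_new = (26.7/2)·ln(4.59/0.000254) = 13.35 · (9.8021) = 130.86 mV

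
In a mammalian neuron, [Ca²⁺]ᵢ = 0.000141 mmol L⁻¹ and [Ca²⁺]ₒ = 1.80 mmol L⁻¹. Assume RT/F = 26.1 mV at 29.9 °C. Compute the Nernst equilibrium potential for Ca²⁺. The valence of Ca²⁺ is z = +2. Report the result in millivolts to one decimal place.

E = (26.1/z) · ln([Ca²⁺]_out/[Ca²⁺]_in) with z = +2.
= (26.1/2) · ln(1.80/0.000141) = 13.05 · ln(1.277e+04)
= 13.05 · (9.4545) = 123.38 mV

123.4 mV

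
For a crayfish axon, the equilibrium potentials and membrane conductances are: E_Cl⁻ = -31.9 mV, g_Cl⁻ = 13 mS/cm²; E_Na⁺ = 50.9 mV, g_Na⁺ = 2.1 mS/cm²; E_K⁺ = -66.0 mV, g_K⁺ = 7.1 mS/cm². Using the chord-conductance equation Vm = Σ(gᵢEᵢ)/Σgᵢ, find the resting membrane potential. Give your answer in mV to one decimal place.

Σ gᵢEᵢ = 13·(-31.9) + 2.1·(50.9) + 7.1·(-66.0) = -776.41
Σ gᵢ = 13 + 2.1 + 7.1 = 22.2
Vm = -776.41 / 22.2 = -34.97 mV

-35.0 mV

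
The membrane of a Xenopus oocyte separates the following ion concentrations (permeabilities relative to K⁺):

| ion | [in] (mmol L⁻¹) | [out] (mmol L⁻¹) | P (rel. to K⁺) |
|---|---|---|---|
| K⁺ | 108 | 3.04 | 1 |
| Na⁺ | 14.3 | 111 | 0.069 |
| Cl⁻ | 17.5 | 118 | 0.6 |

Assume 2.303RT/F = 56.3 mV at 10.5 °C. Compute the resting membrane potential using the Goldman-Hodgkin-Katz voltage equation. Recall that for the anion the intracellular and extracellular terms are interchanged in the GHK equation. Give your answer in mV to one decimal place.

-52.3 mV

Vm = 56.3 · log₁₀[(Σ P·[cation]ₒ + Σ P·[anion]ᵢ) / (Σ P·[cation]ᵢ + Σ P·[anion]ₒ)]
Numerator = 1×3.04 + 0.069×111 + 0.6×17.5 = 21.2
Denominator = 1×108 + 0.069×14.3 + 0.6×118 = 179.8
Vm = 56.3 · log₁₀(0.11791) = 56.3 × (-0.9284) = -52.27 mV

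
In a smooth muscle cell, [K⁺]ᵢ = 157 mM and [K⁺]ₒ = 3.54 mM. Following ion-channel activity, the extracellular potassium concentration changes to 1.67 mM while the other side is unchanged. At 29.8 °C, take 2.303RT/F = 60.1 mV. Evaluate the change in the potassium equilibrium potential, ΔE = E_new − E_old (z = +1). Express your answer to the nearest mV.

E_old = (60.1/1)·log₁₀(3.54/157) = -98.98 mV
E_new = (60.1/1)·log₁₀(1.67/157) = -118.59 mV
ΔE = -118.59 − (-98.98) = -19.61 mV

-20 mV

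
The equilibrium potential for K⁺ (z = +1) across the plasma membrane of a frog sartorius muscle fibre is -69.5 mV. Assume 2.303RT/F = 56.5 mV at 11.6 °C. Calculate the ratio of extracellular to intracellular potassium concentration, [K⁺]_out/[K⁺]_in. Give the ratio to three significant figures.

0.0589

log₁₀([out]/[in]) = E·z/(56.5) = -69.5 × 1 / 56.5 = -1.2301
[out]/[in] = 10^(-1.2301) = 0.05887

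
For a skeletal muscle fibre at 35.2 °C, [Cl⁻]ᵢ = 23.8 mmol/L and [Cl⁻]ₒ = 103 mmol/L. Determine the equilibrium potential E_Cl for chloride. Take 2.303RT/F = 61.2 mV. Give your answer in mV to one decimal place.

E = (61.2/z) · log₁₀([Cl⁻]_out/[Cl⁻]_in) with z = -1.
For an anion, dividing by z = -1 reverses the sign.
= (61.2/-1) · log₁₀(103/23.8) = -61.20 · log₁₀(4.328)
= -61.20 · (0.6363) = -38.94 mV

-38.9 mV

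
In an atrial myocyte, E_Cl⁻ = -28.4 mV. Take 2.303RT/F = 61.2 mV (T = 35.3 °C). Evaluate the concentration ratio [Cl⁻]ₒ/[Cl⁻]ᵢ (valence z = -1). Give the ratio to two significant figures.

log₁₀([out]/[in]) = E·z/(61.2) = -28.4 × -1 / 61.2 = 0.4641
[out]/[in] = 10^(0.4641) = 2.911

2.9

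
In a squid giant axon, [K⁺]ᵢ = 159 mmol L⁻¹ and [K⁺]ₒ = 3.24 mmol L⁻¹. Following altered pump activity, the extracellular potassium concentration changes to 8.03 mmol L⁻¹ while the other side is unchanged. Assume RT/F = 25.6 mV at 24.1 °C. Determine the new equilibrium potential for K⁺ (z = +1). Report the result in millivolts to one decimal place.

After the shift: [K⁺]_out = 8.03, [K⁺]_in = 159 mmol L⁻¹.
E_new = (25.6/1)·ln(8.03/159) = 25.60 · (-2.9857) = -76.43 mV

-76.4 mV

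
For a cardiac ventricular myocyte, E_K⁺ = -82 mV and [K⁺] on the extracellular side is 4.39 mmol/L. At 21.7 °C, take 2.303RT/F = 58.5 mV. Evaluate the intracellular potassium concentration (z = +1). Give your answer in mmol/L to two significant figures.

Nernst: E = (58.5/1) · log₁₀([out]/[in]), so log₁₀([out]/[in]) = -82.0 × 1 / 58.5 = -1.4017.
[out]/[in] = 10^(-1.4017) = 0.03965.
[in] = 4.39 / 0.03965 = 110.7 mmol/L.

110 mmol/L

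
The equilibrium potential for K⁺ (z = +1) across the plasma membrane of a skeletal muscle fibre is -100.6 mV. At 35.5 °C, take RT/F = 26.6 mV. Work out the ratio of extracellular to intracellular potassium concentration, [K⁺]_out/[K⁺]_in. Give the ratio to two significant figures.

ln([out]/[in]) = E·z/(26.6) = -100.6 × 1 / 26.6 = -3.7820
[out]/[in] = e^(-3.7820) = 0.02278

0.023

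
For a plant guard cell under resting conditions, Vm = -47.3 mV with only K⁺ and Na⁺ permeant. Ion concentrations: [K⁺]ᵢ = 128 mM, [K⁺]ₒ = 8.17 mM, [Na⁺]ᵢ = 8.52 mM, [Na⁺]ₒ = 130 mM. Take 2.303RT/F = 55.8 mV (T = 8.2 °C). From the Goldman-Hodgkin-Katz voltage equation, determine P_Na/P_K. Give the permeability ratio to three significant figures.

Let α = P_Na/P_K. GHK: Vm = 55.8·log₁₀[(Kₒ + α·Naₒ)/(Kᵢ + α·Naᵢ)].
10^(Vm/55.8) = 10^(-47.3/55.8) = 0.14201
So 0.14201·(Kᵢ + α·Naᵢ) = Kₒ + α·Naₒ → α = (0.14201·128.0 − 8.17) / (130.0 − 0.14201·8.52)
α = (18.18 − 8.17) / (130.0 − 1.21) = 10.01/128.8 = 0.07771

0.0777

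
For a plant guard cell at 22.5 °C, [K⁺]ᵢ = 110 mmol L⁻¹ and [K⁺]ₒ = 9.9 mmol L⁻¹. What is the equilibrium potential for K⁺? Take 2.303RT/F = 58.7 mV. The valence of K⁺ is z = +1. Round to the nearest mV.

E = (58.7/z) · log₁₀([K⁺]_out/[K⁺]_in) with z = +1.
= (58.7/1) · log₁₀(9.9/110) = 58.70 · log₁₀(0.09)
= 58.70 · (-1.0458) = -61.39 mV

-61 mV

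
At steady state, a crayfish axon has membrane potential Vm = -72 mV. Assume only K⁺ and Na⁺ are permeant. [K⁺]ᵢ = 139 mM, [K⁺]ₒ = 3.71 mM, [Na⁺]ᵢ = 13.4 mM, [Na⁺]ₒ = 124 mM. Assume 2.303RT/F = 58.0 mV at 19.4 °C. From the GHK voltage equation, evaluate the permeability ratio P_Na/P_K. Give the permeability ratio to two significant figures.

Let α = P_Na/P_K. GHK: Vm = 58.0·log₁₀[(Kₒ + α·Naₒ)/(Kᵢ + α·Naᵢ)].
10^(Vm/58.0) = 10^(-72.0/58.0) = 0.057362
So 0.057362·(Kᵢ + α·Naᵢ) = Kₒ + α·Naₒ → α = (0.057362·139.0 − 3.71) / (124.0 − 0.057362·13.4)
α = (7.973 − 3.71) / (124.0 − 0.7686) = 4.263/123.2 = 0.0346

0.035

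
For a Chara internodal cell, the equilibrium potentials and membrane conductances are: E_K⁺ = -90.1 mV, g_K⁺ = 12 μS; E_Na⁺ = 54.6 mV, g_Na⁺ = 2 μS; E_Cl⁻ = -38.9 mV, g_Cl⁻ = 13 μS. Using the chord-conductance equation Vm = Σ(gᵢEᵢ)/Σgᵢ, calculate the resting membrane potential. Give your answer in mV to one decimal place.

Σ gᵢEᵢ = 12·(-90.1) + 2·(54.6) + 13·(-38.9) = -1477.70
Σ gᵢ = 12 + 2 + 13 = 27
Vm = -1477.70 / 27 = -54.73 mV

-54.7 mV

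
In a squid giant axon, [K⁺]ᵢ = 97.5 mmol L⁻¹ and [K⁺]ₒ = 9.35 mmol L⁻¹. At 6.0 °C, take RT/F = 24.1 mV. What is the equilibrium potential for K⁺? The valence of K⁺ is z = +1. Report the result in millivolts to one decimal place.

E = (24.1/z) · ln([K⁺]_out/[K⁺]_in) with z = +1.
= (24.1/1) · ln(9.35/97.5) = 24.10 · ln(0.0959)
= 24.10 · (-2.3445) = -56.50 mV

-56.5 mV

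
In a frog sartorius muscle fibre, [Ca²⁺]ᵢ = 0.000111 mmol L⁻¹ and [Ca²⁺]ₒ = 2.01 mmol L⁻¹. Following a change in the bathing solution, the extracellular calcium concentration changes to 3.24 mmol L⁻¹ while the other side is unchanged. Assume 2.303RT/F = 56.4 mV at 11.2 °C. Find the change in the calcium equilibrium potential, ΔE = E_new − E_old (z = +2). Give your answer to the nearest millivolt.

6 mV

E_old = (56.4/2)·log₁₀(2.01/0.000111) = 120.07 mV
E_new = (56.4/2)·log₁₀(3.24/0.000111) = 125.92 mV
ΔE = 125.92 − (120.07) = 5.85 mV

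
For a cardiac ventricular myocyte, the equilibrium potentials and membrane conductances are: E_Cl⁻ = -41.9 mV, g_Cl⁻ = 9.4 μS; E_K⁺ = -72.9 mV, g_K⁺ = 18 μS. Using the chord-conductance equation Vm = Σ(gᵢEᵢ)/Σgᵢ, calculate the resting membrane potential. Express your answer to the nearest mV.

Σ gᵢEᵢ = 9.4·(-41.9) + 18·(-72.9) = -1706.06
Σ gᵢ = 9.4 + 18 = 27.4
Vm = -1706.06 / 27.4 = -62.26 mV

-62 mV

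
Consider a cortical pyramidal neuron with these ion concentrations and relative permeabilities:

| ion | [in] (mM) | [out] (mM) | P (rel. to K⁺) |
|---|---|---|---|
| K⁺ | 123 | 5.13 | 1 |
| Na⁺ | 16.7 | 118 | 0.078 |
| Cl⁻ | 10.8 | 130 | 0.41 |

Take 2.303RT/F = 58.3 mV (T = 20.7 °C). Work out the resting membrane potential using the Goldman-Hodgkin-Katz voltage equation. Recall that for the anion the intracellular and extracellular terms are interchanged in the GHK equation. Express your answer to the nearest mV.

Vm = 58.3 · log₁₀[(Σ P·[cation]ₒ + Σ P·[anion]ᵢ) / (Σ P·[cation]ᵢ + Σ P·[anion]ₒ)]
Numerator = 1×5.13 + 0.078×118 + 0.41×10.8 = 18.76
Denominator = 1×123 + 0.078×16.7 + 0.41×130 = 177.6
Vm = 58.3 · log₁₀(0.10564) = 58.3 × (-0.9762) = -56.91 mV

-57 mV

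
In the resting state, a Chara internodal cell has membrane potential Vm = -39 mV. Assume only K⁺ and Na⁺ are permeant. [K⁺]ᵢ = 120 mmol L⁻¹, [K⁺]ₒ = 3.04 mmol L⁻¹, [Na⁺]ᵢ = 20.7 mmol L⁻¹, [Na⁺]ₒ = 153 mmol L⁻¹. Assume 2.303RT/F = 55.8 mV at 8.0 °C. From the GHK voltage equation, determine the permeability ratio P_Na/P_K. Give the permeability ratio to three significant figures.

Let α = P_Na/P_K. GHK: Vm = 55.8·log₁₀[(Kₒ + α·Naₒ)/(Kᵢ + α·Naᵢ)].
10^(Vm/55.8) = 10^(-39.0/55.8) = 0.20002
So 0.20002·(Kᵢ + α·Naᵢ) = Kₒ + α·Naₒ → α = (0.20002·120.0 − 3.04) / (153.0 − 0.20002·20.7)
α = (24 − 3.04) / (153.0 − 4.14) = 20.96/148.9 = 0.1408

0.141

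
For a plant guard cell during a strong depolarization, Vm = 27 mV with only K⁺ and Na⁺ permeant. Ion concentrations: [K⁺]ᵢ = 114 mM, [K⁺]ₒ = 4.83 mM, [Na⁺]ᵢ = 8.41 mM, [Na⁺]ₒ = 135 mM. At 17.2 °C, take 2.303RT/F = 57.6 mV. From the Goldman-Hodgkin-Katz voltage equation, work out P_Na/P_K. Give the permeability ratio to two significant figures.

3.0

Let α = P_Na/P_K. GHK: Vm = 57.6·log₁₀[(Kₒ + α·Naₒ)/(Kᵢ + α·Naᵢ)].
10^(Vm/57.6) = 10^(27.0/57.6) = 2.9427
So 2.9427·(Kᵢ + α·Naᵢ) = Kₒ + α·Naₒ → α = (2.9427·114.0 − 4.83) / (135.0 − 2.9427·8.41)
α = (335.5 − 4.83) / (135.0 − 24.75) = 330.6/110.3 = 2.999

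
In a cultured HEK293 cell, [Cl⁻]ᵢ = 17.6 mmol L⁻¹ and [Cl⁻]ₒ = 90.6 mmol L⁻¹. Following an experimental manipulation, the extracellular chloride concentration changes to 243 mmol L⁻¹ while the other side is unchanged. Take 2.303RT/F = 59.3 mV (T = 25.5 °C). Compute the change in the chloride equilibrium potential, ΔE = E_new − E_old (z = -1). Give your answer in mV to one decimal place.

E_old = (59.3/-1)·log₁₀(90.6/17.6) = -42.20 mV
E_new = (59.3/-1)·log₁₀(243/17.6) = -67.61 mV
ΔE = -67.61 − (-42.20) = -25.41 mV

-25.4 mV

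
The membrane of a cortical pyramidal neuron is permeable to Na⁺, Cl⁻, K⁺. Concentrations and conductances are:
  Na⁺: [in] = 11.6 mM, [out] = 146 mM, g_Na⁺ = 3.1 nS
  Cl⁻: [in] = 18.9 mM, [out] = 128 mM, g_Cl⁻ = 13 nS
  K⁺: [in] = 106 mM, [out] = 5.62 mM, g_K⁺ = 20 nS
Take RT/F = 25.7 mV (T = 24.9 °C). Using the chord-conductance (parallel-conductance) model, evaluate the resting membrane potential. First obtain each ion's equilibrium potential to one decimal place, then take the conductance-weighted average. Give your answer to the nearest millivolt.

-54 mV

E_Na⁺ = (25.7/1)·ln(146/11.6) = 65.1 mV
E_Cl⁻ = (25.7/-1)·ln(128/18.9) = -49.2 mV
E_K⁺ = (25.7/1)·ln(5.62/106) = -75.5 mV
Vm = (Σ gᵢEᵢ)/(Σ gᵢ) = (3.1·65.1 + 13·-49.2 + 20·-75.5) / (3.1 + 13 + 20)
= -1947.79 / 36.1 = -53.96 mV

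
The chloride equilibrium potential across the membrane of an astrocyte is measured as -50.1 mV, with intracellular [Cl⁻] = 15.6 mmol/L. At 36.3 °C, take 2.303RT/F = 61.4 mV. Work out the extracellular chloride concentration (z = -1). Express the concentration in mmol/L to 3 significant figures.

Nernst: E = (61.4/-1) · log₁₀([out]/[in]), so log₁₀([out]/[in]) = -50.1 × -1 / 61.4 = 0.8160.
[out]/[in] = 10^(0.8160) = 6.546.
[out] = 6.546 × 15.6 = 102.1 mmol/L.

102 mmol/L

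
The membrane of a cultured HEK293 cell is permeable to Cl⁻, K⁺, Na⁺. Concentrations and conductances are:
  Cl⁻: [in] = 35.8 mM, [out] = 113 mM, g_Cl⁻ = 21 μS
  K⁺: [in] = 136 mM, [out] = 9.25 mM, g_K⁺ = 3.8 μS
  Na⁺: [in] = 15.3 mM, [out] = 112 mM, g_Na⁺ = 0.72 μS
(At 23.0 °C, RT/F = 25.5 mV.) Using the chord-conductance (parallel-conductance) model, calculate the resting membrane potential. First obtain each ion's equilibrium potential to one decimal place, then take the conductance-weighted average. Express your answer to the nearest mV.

-33 mV

E_Cl⁻ = (25.5/-1)·ln(113/35.8) = -29.3 mV
E_K⁺ = (25.5/1)·ln(9.25/136) = -68.5 mV
E_Na⁺ = (25.5/1)·ln(112/15.3) = 50.8 mV
Vm = (Σ gᵢEᵢ)/(Σ gᵢ) = (21·-29.3 + 3.8·-68.5 + 0.72·50.8) / (21 + 3.8 + 0.72)
= -839.02 / 25.52 = -32.88 mV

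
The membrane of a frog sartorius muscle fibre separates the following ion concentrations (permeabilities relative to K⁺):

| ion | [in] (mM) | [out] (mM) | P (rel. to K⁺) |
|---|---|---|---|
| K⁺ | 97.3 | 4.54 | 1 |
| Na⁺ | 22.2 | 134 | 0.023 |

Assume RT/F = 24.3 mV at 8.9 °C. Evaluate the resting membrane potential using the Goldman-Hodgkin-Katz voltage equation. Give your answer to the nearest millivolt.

-62 mV

Vm = 24.3 · ln[(Σ P·[cation]ₒ + Σ P·[anion]ᵢ) / (Σ P·[cation]ᵢ + Σ P·[anion]ₒ)]
Numerator = 1×4.54 + 0.023×134 = 7.622
Denominator = 1×97.3 + 0.023×22.2 = 97.81
Vm = 24.3 · ln(0.077926) = 24.3 × (-2.5520) = -62.01 mV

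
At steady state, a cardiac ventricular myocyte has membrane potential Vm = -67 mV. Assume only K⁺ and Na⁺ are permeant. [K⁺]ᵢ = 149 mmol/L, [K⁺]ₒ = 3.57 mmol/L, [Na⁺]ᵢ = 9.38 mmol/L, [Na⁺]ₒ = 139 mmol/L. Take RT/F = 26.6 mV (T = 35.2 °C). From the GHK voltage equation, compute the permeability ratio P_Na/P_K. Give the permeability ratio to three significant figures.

0.0610

Let α = P_Na/P_K. GHK: Vm = 26.6·ln[(Kₒ + α·Naₒ)/(Kᵢ + α·Naᵢ)].
e^(Vm/26.6) = e^(-67.0/26.6) = 0.080556
So 0.080556·(Kᵢ + α·Naᵢ) = Kₒ + α·Naₒ → α = (0.080556·149.0 − 3.57) / (139.0 − 0.080556·9.38)
α = (12 − 3.57) / (139.0 − 0.7556) = 8.433/138.2 = 0.061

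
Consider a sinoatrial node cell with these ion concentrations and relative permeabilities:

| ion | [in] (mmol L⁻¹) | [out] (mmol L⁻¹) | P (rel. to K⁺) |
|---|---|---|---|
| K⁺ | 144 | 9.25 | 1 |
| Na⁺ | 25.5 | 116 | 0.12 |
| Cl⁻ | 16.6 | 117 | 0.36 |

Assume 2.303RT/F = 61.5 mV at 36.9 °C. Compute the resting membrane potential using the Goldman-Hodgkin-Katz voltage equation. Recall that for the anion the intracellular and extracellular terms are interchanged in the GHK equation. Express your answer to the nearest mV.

Vm = 61.5 · log₁₀[(Σ P·[cation]ₒ + Σ P·[anion]ᵢ) / (Σ P·[cation]ᵢ + Σ P·[anion]ₒ)]
Numerator = 1×9.25 + 0.12×116 + 0.36×16.6 = 29.15
Denominator = 1×144 + 0.12×25.5 + 0.36×117 = 189.2
Vm = 61.5 · log₁₀(0.15406) = 61.5 × (-0.8123) = -49.96 mV

-50 mV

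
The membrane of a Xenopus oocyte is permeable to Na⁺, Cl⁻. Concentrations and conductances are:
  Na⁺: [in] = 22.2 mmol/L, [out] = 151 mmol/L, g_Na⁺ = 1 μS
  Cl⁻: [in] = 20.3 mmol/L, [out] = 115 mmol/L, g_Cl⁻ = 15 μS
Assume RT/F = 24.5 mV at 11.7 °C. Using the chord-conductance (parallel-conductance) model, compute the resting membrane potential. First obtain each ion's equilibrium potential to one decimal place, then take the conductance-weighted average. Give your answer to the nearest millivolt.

-37 mV

E_Na⁺ = (24.5/1)·ln(151/22.2) = 47.0 mV
E_Cl⁻ = (24.5/-1)·ln(115/20.3) = -42.5 mV
Vm = (Σ gᵢEᵢ)/(Σ gᵢ) = (1·47.0 + 15·-42.5) / (1 + 15)
= -590.50 / 16 = -36.91 mV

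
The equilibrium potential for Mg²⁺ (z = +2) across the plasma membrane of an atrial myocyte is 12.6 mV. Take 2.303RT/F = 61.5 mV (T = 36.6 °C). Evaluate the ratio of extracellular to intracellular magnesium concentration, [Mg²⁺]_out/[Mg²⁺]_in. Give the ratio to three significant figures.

2.57

log₁₀([out]/[in]) = E·z/(61.5) = 12.6 × 2 / 61.5 = 0.4098
[out]/[in] = 10^(0.4098) = 2.569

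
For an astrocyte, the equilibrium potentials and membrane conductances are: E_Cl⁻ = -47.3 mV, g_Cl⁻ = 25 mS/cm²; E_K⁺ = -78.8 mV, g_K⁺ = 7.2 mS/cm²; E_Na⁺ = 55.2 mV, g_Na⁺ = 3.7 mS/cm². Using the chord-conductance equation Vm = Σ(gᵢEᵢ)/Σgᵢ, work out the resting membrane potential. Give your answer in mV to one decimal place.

-43.1 mV

Σ gᵢEᵢ = 25·(-47.3) + 7.2·(-78.8) + 3.7·(55.2) = -1545.62
Σ gᵢ = 25 + 7.2 + 3.7 = 35.9
Vm = -1545.62 / 35.9 = -43.05 mV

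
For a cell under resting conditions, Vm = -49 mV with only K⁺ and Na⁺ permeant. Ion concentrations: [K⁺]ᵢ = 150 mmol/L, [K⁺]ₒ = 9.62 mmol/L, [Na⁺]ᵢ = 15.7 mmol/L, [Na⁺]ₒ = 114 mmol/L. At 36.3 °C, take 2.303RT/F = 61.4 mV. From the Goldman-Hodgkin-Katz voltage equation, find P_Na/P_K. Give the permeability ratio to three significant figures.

0.128

Let α = P_Na/P_K. GHK: Vm = 61.4·log₁₀[(Kₒ + α·Naₒ)/(Kᵢ + α·Naᵢ)].
10^(Vm/61.4) = 10^(-49.0/61.4) = 0.1592
So 0.1592·(Kᵢ + α·Naᵢ) = Kₒ + α·Naₒ → α = (0.1592·150.0 − 9.62) / (114.0 − 0.1592·15.7)
α = (23.88 − 9.62) / (114.0 − 2.5) = 14.26/111.5 = 0.1279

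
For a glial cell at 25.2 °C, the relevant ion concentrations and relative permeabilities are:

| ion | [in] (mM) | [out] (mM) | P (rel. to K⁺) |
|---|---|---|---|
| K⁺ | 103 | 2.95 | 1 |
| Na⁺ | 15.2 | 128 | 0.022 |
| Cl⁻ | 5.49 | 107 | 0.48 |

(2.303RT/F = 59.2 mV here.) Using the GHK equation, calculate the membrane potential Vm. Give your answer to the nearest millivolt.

Vm = 59.2 · log₁₀[(Σ P·[cation]ₒ + Σ P·[anion]ᵢ) / (Σ P·[cation]ᵢ + Σ P·[anion]ₒ)]
Numerator = 1×2.95 + 0.022×128 + 0.48×5.49 = 8.401
Denominator = 1×103 + 0.022×15.2 + 0.48×107 = 154.7
Vm = 59.2 · log₁₀(0.054308) = 59.2 × (-1.2651) = -74.90 mV

-75 mV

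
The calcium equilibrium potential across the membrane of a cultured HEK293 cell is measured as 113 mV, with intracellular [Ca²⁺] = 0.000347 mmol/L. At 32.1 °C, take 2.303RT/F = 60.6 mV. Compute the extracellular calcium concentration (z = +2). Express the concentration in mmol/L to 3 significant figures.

1.86 mmol/L

Nernst: E = (60.6/2) · log₁₀([out]/[in]), so log₁₀([out]/[in]) = 113.0 × 2 / 60.6 = 3.7294.
[out]/[in] = 10^(3.7294) = 5363.
[out] = 5363 × 0.000347 = 1.861 mmol/L.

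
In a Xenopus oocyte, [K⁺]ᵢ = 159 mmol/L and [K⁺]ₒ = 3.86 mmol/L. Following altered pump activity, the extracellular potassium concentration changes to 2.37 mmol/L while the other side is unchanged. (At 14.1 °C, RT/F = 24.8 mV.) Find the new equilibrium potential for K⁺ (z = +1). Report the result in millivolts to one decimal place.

After the shift: [K⁺]_out = 2.37, [K⁺]_in = 159 mmol/L.
E_new = (24.8/1)·ln(2.37/159) = 24.80 · (-4.2060) = -104.31 mV

-104.3 mV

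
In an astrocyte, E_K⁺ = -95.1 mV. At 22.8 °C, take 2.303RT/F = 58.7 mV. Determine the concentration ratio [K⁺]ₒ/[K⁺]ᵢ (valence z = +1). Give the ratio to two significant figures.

log₁₀([out]/[in]) = E·z/(58.7) = -95.1 × 1 / 58.7 = -1.6201
[out]/[in] = 10^(-1.6201) = 0.02398

0.024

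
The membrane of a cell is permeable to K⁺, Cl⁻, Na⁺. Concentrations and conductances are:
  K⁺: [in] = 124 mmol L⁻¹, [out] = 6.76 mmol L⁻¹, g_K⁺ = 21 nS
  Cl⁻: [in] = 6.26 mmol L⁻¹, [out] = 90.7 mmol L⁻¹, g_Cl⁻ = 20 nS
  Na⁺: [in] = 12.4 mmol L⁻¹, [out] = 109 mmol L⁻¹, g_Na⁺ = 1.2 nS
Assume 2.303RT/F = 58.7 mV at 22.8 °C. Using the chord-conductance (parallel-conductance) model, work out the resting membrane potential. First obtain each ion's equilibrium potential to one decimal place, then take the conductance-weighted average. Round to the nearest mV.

-68 mV

E_K⁺ = (58.7/1)·log₁₀(6.76/124) = -74.2 mV
E_Cl⁻ = (58.7/-1)·log₁₀(90.7/6.26) = -68.2 mV
E_Na⁺ = (58.7/1)·log₁₀(109/12.4) = 55.4 mV
Vm = (Σ gᵢEᵢ)/(Σ gᵢ) = (21·-74.2 + 20·-68.2 + 1.2·55.4) / (21 + 20 + 1.2)
= -2855.72 / 42.2 = -67.67 mV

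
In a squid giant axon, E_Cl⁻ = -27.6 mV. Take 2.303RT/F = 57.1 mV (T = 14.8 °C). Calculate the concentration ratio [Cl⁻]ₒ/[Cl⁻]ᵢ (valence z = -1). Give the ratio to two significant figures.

3.0

log₁₀([out]/[in]) = E·z/(57.1) = -27.6 × -1 / 57.1 = 0.4834
[out]/[in] = 10^(0.4834) = 3.043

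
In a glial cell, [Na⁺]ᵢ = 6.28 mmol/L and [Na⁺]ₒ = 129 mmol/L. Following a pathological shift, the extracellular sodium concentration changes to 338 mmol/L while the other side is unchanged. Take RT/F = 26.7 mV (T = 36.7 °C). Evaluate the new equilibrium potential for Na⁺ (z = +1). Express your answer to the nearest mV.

After the shift: [Na⁺]_out = 338, [Na⁺]_in = 6.28 mmol/L.
E_new = (26.7/1)·ln(338/6.28) = 26.70 · (3.9857) = 106.42 mV

106 mV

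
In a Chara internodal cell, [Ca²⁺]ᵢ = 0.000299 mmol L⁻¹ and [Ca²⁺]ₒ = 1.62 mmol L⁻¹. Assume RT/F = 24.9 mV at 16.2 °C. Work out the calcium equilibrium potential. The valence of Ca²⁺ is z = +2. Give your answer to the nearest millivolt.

E = (24.9/z) · ln([Ca²⁺]_out/[Ca²⁺]_in) with z = +2.
= (24.9/2) · ln(1.62/0.000299) = 12.45 · ln(5418)
= 12.45 · (8.5975) = 107.04 mV

107 mV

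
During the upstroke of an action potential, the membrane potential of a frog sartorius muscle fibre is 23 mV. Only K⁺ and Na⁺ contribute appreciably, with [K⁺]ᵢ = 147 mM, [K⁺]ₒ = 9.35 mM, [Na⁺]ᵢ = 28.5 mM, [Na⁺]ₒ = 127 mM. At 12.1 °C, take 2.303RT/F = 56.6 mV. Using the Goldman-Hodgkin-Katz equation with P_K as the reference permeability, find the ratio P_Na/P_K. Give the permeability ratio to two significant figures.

Let α = P_Na/P_K. GHK: Vm = 56.6·log₁₀[(Kₒ + α·Naₒ)/(Kᵢ + α·Naᵢ)].
10^(Vm/56.6) = 10^(23.0/56.6) = 2.5489
So 2.5489·(Kᵢ + α·Naᵢ) = Kₒ + α·Naₒ → α = (2.5489·147.0 − 9.35) / (127.0 − 2.5489·28.5)
α = (374.7 − 9.35) / (127.0 − 72.64) = 365.3/54.36 = 6.721

6.7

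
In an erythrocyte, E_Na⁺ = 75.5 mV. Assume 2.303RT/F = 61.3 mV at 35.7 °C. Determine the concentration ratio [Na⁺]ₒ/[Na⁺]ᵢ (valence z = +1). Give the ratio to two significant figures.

log₁₀([out]/[in]) = E·z/(61.3) = 75.5 × 1 / 61.3 = 1.2316
[out]/[in] = 10^(1.2316) = 17.05

17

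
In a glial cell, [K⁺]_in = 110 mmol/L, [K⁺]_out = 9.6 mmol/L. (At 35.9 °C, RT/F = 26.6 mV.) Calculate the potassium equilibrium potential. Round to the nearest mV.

-65 mV

E = (26.6/z) · ln([K⁺]_out/[K⁺]_in) with z = +1.
= (26.6/1) · ln(9.6/110) = 26.60 · ln(0.08727)
= 26.60 · (-2.4387) = -64.87 mV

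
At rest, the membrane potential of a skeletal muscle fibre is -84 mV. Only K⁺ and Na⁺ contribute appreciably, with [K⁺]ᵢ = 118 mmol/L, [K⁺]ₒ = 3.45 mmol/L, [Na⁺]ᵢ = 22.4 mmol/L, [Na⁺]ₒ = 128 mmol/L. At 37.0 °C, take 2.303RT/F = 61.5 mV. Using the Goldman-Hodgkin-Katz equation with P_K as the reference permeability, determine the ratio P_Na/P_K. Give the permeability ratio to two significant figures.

0.013

Let α = P_Na/P_K. GHK: Vm = 61.5·log₁₀[(Kₒ + α·Naₒ)/(Kᵢ + α·Naᵢ)].
10^(Vm/61.5) = 10^(-84.0/61.5) = 0.043067
So 0.043067·(Kᵢ + α·Naᵢ) = Kₒ + α·Naₒ → α = (0.043067·118.0 − 3.45) / (128.0 − 0.043067·22.4)
α = (5.082 − 3.45) / (128.0 − 0.9647) = 1.632/127 = 0.01285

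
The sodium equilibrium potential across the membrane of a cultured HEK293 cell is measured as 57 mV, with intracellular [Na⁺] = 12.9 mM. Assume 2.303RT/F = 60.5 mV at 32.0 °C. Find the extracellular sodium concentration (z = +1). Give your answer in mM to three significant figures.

Nernst: E = (60.5/1) · log₁₀([out]/[in]), so log₁₀([out]/[in]) = 57.0 × 1 / 60.5 = 0.9421.
[out]/[in] = 10^(0.9421) = 8.753.
[out] = 8.753 × 12.9 = 112.9 mM.

113 mM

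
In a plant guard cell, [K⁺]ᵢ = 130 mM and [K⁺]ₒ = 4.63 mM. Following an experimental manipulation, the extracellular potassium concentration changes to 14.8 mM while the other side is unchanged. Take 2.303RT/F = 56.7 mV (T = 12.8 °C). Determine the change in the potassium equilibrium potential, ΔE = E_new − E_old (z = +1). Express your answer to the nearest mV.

E_old = (56.7/1)·log₁₀(4.63/130) = -82.12 mV
E_new = (56.7/1)·log₁₀(14.8/130) = -53.51 mV
ΔE = -53.51 − (-82.12) = 28.62 mV

29 mV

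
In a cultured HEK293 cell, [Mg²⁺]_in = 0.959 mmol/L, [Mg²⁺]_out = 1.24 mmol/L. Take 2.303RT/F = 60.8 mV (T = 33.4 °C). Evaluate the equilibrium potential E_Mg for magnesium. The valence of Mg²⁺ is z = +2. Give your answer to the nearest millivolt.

3 mV

E = (60.8/z) · log₁₀([Mg²⁺]_out/[Mg²⁺]_in) with z = +2.
= (60.8/2) · log₁₀(1.24/0.959) = 30.40 · log₁₀(1.293)
= 30.40 · (0.1116) = 3.39 mV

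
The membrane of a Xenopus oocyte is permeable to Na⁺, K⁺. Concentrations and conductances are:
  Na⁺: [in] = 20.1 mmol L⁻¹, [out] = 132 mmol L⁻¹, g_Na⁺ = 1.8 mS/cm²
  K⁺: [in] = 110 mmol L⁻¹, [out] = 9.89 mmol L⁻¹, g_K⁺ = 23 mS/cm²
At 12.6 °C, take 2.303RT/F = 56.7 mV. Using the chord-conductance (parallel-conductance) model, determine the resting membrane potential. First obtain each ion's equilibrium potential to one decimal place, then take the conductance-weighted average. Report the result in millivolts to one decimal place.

-51.6 mV

E_Na⁺ = (56.7/1)·log₁₀(132/20.1) = 46.3 mV
E_K⁺ = (56.7/1)·log₁₀(9.89/110) = -59.3 mV
Vm = (Σ gᵢEᵢ)/(Σ gᵢ) = (1.8·46.3 + 23·-59.3) / (1.8 + 23)
= -1280.56 / 24.8 = -51.64 mV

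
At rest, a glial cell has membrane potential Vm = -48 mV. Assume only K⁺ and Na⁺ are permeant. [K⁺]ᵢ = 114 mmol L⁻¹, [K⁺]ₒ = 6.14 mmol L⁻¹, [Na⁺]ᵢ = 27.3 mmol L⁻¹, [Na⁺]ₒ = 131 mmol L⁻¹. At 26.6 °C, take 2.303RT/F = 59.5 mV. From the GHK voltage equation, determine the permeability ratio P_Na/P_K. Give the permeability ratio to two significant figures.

Let α = P_Na/P_K. GHK: Vm = 59.5·log₁₀[(Kₒ + α·Naₒ)/(Kᵢ + α·Naᵢ)].
10^(Vm/59.5) = 10^(-48.0/59.5) = 0.15605
So 0.15605·(Kᵢ + α·Naᵢ) = Kₒ + α·Naₒ → α = (0.15605·114.0 − 6.14) / (131.0 − 0.15605·27.3)
α = (17.79 − 6.14) / (131.0 − 4.26) = 11.65/126.7 = 0.09192

0.092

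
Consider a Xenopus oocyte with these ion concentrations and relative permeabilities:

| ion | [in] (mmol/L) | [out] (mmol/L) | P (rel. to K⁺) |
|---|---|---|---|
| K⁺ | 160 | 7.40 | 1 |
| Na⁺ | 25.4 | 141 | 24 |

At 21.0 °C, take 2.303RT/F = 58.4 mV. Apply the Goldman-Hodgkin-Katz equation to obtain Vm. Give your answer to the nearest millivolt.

Vm = 58.4 · log₁₀[(Σ P·[cation]ₒ + Σ P·[anion]ᵢ) / (Σ P·[cation]ᵢ + Σ P·[anion]ₒ)]
Numerator = 1×7.40 + 24×141 = 3391
Denominator = 1×160 + 24×25.4 = 769.6
Vm = 58.4 · log₁₀(4.4067) = 58.4 × (0.6441) = 37.62 mV

38 mV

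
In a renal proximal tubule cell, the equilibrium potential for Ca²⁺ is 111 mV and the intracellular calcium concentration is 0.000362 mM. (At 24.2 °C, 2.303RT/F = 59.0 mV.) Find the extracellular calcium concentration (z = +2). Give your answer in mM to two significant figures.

2.1 mM

Nernst: E = (59.0/2) · log₁₀([out]/[in]), so log₁₀([out]/[in]) = 111.0 × 2 / 59.0 = 3.7627.
[out]/[in] = 10^(3.7627) = 5790.
[out] = 5790 × 0.000362 = 2.096 mM.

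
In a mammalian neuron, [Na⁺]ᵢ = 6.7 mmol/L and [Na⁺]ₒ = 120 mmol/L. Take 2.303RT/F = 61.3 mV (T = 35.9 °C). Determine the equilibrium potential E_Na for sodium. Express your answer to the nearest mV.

E = (61.3/z) · log₁₀([Na⁺]_out/[Na⁺]_in) with z = +1.
= (61.3/1) · log₁₀(120/6.7) = 61.30 · log₁₀(17.91)
= 61.30 · (1.2531) = 76.82 mV

77 mV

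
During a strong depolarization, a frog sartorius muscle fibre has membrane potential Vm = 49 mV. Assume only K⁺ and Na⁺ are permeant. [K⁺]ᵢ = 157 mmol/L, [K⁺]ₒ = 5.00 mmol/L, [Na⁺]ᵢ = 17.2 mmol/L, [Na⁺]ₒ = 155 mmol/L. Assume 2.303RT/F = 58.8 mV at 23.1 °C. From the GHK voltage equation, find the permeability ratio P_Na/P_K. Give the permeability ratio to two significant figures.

28

Let α = P_Na/P_K. GHK: Vm = 58.8·log₁₀[(Kₒ + α·Naₒ)/(Kᵢ + α·Naᵢ)].
10^(Vm/58.8) = 10^(49.0/58.8) = 6.8129
So 6.8129·(Kᵢ + α·Naᵢ) = Kₒ + α·Naₒ → α = (6.8129·157.0 − 5.0) / (155.0 − 6.8129·17.2)
α = (1070 − 5.0) / (155.0 − 117.2) = 1065/37.82 = 28.15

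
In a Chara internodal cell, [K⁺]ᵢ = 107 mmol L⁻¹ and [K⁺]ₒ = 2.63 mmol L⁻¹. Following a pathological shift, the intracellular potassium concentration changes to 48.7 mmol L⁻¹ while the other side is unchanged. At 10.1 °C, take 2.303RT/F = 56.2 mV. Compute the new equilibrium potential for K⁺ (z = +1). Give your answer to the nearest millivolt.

-71 mV

After the shift: [K⁺]_out = 2.63, [K⁺]_in = 48.7 mmol L⁻¹.
E_new = (56.2/1)·log₁₀(2.63/48.7) = 56.20 · (-1.2676) = -71.24 mV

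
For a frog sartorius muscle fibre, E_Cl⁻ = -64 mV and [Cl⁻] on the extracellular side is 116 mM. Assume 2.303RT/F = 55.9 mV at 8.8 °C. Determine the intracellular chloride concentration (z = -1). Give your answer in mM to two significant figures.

Nernst: E = (55.9/-1) · log₁₀([out]/[in]), so log₁₀([out]/[in]) = -64.0 × -1 / 55.9 = 1.1449.
[out]/[in] = 10^(1.1449) = 13.96.
[in] = 116 / 13.96 = 8.309 mM.

8.3 mM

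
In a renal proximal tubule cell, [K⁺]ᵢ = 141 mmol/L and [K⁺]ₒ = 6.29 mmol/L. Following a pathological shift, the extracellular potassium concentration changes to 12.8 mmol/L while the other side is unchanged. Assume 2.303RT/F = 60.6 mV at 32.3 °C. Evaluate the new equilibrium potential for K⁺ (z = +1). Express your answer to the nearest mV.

-63 mV

After the shift: [K⁺]_out = 12.8, [K⁺]_in = 141 mmol/L.
E_new = (60.6/1)·log₁₀(12.8/141) = 60.60 · (-1.0420) = -63.15 mV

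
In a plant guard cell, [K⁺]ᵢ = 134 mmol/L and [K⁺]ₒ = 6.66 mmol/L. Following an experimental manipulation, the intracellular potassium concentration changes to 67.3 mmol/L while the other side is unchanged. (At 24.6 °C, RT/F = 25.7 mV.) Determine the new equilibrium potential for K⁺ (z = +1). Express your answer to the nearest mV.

After the shift: [K⁺]_out = 6.66, [K⁺]_in = 67.3 mmol/L.
E_new = (25.7/1)·ln(6.66/67.3) = 25.70 · (-2.3130) = -59.45 mV

-59 mV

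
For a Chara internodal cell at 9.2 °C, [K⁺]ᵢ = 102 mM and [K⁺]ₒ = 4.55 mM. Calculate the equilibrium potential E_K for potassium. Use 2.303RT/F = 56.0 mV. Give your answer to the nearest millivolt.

-76 mV

E = (56.0/z) · log₁₀([K⁺]_out/[K⁺]_in) with z = +1.
= (56.0/1) · log₁₀(4.55/102) = 56.00 · log₁₀(0.04461)
= 56.00 · (-1.3506) = -75.63 mV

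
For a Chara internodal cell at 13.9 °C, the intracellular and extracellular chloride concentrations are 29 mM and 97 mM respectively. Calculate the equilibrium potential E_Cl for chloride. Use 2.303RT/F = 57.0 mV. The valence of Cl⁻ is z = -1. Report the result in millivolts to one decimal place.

E = (57.0/z) · log₁₀([Cl⁻]_out/[Cl⁻]_in) with z = -1.
For an anion, dividing by z = -1 reverses the sign.
= (57.0/-1) · log₁₀(97/29) = -57.00 · log₁₀(3.345)
= -57.00 · (0.5244) = -29.89 mV

-29.9 mV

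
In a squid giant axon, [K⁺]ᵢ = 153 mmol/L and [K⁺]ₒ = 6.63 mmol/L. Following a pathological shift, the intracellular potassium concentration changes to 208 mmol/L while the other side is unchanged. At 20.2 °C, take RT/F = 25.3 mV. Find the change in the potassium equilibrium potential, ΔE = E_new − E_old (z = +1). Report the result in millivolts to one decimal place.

E_old = (25.3/1)·ln(6.63/153) = -79.41 mV
E_new = (25.3/1)·ln(6.63/208) = -87.18 mV
ΔE = -87.18 − (-79.41) = -7.77 mV

-7.8 mV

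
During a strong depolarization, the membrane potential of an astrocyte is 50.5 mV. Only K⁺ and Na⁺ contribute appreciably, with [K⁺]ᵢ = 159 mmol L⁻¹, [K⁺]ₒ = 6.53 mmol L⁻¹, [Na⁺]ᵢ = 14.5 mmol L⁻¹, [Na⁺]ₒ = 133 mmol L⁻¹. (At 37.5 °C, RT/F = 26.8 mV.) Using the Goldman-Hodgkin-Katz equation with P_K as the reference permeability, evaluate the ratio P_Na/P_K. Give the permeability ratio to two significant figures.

28

Let α = P_Na/P_K. GHK: Vm = 26.8·ln[(Kₒ + α·Naₒ)/(Kᵢ + α·Naᵢ)].
e^(Vm/26.8) = e^(50.5/26.8) = 6.5819
So 6.5819·(Kᵢ + α·Naᵢ) = Kₒ + α·Naₒ → α = (6.5819·159.0 − 6.53) / (133.0 − 6.5819·14.5)
α = (1047 − 6.53) / (133.0 − 95.44) = 1040/37.56 = 27.69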